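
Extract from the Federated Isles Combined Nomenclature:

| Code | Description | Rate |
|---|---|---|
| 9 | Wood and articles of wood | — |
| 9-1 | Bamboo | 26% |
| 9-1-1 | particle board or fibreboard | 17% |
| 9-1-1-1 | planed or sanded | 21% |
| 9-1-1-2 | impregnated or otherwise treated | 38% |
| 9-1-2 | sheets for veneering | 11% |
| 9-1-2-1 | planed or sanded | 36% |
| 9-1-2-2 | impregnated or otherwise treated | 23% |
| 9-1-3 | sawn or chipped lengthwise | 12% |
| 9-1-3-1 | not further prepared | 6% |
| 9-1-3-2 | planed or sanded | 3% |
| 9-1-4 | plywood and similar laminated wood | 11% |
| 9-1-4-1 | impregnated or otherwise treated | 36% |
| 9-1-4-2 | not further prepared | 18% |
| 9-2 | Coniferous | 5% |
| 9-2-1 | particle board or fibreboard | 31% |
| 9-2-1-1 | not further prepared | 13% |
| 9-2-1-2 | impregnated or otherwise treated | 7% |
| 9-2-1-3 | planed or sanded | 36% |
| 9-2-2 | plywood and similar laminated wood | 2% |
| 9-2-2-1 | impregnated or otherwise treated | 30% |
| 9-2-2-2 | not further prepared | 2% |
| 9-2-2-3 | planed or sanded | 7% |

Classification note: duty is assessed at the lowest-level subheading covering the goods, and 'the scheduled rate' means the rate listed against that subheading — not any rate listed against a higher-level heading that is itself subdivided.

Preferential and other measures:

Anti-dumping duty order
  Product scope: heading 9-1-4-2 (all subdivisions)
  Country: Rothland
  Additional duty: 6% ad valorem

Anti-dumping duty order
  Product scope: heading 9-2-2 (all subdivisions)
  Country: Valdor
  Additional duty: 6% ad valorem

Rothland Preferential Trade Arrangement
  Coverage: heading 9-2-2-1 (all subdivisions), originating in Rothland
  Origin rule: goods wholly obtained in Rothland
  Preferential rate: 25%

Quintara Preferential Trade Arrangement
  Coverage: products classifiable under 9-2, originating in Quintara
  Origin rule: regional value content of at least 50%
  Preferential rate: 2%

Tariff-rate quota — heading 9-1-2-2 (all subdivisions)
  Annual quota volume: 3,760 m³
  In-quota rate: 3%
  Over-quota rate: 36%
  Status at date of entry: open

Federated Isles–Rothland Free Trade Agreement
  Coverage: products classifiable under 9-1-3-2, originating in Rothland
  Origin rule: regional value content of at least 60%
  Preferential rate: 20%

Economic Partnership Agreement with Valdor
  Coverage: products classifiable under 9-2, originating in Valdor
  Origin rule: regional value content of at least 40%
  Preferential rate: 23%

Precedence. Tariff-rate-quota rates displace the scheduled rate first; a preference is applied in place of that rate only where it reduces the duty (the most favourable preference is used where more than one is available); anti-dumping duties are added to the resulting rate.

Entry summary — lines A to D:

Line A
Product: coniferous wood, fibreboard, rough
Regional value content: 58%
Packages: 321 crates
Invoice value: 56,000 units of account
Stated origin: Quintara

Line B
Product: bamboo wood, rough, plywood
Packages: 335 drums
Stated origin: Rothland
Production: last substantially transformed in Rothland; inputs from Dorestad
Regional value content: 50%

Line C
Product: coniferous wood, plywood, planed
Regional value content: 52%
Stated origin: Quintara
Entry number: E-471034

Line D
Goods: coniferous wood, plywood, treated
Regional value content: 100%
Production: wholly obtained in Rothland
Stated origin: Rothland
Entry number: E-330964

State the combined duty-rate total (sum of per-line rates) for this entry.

53%

Line A: coniferous → 9-2; fibreboard → 9-2-1; rough → 9-2-1-1. Scheduled 13%. Quintara agreement on 9-2: RVC ≥ 50% → 2% available; preferential 2%. → 2%.
Line B: bamboo → 9-1; plywood → 9-1-4; rough → 9-1-4-2. Scheduled 18%. Rothland agreement on 9-2-2-1: 9-1-4-2 not covered; Rothland agreement on 9-1-3-2: 9-1-4-2 not covered; anti-dumping (Rothland, 9-1-4-2): +6%; total 18% + 6% = 24%. → 24%.
Line C: coniferous → 9-2; plywood → 9-2-2; planed → 9-2-2-3. Scheduled 7%. Quintara agreement on 9-2: RVC ≥ 50% → 2% available; preferential 2%. → 2%.
Line D: coniferous → 9-2; plywood → 9-2-2; treated → 9-2-2-1. Scheduled 30%. Rothland agreement on 9-2-2-1: wholly obtained → 25% available; Rothland agreement on 9-1-3-2: 9-2-2-1 not covered; preferential 25%. → 25%.
Sum: 2% + 24% + 2% + 25% = 53%.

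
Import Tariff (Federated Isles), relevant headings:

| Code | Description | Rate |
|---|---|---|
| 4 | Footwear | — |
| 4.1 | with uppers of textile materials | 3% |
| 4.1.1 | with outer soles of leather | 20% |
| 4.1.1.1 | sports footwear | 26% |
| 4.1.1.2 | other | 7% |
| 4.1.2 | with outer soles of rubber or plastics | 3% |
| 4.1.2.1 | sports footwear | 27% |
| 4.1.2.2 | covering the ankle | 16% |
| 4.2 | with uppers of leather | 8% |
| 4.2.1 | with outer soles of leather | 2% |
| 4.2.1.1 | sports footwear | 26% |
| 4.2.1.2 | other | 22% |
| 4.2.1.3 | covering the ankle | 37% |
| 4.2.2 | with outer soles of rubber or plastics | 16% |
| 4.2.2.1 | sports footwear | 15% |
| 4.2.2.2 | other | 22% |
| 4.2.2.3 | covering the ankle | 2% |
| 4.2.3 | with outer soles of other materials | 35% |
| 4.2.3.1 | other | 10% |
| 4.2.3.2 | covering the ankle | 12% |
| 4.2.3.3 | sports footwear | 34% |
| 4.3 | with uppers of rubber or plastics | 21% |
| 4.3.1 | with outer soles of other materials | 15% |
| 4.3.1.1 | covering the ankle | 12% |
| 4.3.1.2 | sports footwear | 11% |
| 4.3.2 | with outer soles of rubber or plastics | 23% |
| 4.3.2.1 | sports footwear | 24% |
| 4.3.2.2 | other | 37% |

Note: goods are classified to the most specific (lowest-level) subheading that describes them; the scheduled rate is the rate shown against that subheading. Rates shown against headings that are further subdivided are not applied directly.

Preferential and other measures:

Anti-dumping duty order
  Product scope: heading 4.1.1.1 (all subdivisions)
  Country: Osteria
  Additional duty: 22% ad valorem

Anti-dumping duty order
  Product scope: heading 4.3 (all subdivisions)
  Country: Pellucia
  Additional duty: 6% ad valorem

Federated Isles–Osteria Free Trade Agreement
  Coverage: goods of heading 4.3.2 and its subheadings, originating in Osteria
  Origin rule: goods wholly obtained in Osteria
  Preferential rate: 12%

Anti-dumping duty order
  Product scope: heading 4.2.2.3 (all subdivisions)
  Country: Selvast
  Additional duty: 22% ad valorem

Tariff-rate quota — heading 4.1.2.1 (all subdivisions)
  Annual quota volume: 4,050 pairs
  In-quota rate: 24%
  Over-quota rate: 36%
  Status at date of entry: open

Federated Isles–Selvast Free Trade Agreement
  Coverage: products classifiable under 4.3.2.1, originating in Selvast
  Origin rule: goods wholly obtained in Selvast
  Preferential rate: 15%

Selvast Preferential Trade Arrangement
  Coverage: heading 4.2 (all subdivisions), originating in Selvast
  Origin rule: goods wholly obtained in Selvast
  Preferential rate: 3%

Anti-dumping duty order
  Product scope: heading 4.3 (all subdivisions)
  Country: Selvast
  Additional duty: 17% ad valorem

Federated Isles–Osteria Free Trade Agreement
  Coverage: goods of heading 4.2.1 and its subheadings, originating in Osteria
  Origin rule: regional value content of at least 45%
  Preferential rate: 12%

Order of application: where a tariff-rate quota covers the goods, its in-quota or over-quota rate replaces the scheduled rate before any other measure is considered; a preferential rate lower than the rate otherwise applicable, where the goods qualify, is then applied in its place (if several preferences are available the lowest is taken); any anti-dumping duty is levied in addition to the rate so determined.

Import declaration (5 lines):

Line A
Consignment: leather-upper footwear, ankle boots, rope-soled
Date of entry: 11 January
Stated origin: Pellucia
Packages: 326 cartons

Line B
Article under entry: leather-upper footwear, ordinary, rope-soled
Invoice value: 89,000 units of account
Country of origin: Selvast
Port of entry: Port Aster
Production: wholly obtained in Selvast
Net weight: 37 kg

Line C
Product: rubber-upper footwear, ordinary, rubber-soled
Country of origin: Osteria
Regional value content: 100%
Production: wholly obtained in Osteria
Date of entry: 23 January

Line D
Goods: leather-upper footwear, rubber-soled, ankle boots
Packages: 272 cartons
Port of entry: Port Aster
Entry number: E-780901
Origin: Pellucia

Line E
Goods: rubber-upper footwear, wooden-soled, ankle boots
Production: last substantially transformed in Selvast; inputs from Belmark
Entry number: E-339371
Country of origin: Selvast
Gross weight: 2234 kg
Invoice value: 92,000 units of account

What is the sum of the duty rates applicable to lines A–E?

Line A: leather-upper → 4.2; rope-soled → 4.2.3; ankle boots → 4.2.3.2. Scheduled 12%. No special measure applies. → 12%.
Line B: leather-upper → 4.2; rope-soled → 4.2.3; ordinary → 4.2.3.1. Scheduled 10%. Selvast agreement on 4.3.2.1: 4.2.3.1 not covered; Selvast agreement on 4.2: wholly obtained → 3% available; preferential 3%. → 3%.
Line C: rubber-upper → 4.3; rubber-soled → 4.3.2; ordinary → 4.3.2.2. Scheduled 37%. Osteria agreement on 4.3.2: wholly obtained → 12% available; Osteria agreement on 4.2.1: 4.3.2.2 not covered; preferential 12%. → 12%.
Line D: leather-upper → 4.2; rubber-soled → 4.2.2; ankle boots → 4.2.2.3. Scheduled 2%. No special measure applies. → 2%.
Line E: rubber-upper → 4.3; wooden-soled → 4.3.1; ankle boots → 4.3.1.1. Scheduled 12%. Selvast agreement on 4.3.2.1: 4.3.1.1 not covered; Selvast agreement on 4.2: 4.3.1.1 not covered; anti-dumping (Selvast, 4.3): +17%; total 12% + 17% = 29%. → 29%.
Sum: 12% + 3% + 12% + 2% + 29% = 58%.

58%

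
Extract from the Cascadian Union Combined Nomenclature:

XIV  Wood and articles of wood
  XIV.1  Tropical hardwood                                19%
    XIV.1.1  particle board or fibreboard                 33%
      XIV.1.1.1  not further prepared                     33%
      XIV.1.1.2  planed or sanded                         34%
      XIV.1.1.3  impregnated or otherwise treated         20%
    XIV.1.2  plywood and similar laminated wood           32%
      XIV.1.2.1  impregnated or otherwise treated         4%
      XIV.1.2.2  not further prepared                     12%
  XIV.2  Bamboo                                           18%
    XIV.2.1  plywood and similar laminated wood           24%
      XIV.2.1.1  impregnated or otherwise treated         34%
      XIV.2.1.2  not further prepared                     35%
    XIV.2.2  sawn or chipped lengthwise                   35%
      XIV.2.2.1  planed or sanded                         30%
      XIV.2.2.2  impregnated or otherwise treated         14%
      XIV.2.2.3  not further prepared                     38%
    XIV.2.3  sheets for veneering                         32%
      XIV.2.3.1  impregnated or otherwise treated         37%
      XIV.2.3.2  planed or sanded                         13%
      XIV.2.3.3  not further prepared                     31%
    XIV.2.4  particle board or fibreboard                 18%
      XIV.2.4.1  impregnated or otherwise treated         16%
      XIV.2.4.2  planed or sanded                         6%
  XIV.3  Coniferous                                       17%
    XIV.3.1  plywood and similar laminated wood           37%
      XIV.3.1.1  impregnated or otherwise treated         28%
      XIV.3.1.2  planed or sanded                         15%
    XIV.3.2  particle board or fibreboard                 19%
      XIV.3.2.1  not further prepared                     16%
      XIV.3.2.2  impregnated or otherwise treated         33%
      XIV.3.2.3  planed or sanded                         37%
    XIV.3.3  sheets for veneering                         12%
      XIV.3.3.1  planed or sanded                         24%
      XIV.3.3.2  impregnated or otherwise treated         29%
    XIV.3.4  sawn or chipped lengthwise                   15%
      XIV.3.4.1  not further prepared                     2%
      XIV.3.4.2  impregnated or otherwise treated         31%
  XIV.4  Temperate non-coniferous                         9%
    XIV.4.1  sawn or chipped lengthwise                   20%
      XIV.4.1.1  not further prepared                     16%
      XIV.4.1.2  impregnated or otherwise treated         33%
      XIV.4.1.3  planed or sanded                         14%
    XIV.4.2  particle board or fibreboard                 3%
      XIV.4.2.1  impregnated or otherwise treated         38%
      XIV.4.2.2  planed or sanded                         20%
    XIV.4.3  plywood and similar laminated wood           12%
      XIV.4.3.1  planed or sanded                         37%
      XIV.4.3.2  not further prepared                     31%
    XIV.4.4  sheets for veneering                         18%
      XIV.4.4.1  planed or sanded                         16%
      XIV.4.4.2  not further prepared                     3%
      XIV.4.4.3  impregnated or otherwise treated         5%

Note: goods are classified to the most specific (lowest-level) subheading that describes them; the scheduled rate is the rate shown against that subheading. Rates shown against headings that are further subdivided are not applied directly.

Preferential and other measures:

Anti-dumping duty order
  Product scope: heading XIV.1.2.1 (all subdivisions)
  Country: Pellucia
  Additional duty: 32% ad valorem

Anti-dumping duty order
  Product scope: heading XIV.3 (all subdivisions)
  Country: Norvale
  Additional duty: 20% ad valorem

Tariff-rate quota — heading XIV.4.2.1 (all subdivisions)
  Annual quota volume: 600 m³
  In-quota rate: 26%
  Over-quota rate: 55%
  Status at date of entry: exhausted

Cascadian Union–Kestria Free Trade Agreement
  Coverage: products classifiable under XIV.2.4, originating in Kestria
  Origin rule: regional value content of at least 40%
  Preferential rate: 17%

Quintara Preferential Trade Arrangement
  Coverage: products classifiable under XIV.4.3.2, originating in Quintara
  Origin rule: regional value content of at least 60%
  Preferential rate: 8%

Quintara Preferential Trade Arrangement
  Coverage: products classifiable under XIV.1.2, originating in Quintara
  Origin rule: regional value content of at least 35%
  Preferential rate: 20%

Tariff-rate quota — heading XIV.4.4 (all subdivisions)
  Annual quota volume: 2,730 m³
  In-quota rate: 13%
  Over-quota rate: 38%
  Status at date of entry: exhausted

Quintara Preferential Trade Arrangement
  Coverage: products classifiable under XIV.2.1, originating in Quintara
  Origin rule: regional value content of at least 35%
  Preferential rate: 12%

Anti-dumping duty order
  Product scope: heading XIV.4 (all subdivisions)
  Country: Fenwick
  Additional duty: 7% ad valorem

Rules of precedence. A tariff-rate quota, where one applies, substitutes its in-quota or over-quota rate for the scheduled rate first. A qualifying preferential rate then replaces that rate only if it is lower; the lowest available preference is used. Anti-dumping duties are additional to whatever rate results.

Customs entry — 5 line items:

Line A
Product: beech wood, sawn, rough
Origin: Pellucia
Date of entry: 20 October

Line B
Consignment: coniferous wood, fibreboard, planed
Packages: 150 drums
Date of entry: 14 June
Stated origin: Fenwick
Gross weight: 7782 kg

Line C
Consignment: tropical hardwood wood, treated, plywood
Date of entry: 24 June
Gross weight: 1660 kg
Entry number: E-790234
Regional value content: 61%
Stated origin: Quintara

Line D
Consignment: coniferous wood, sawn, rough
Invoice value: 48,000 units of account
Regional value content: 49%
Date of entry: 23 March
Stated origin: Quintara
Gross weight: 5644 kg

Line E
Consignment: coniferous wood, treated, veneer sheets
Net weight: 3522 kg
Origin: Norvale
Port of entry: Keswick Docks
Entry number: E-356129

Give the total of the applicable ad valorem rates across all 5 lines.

Line A: beech → XIV.4; sawn → XIV.4.1; rough → XIV.4.1.1. Scheduled 16%. No special measure applies. → 16%.
Line B: coniferous → XIV.3; fibreboard → XIV.3.2; planed → XIV.3.2.3. Scheduled 37%. No special measure applies. → 37%.
Line C: tropical hardwood → XIV.1; plywood → XIV.1.2; treated → XIV.1.2.1. Scheduled 4%. Quintara agreement on XIV.4.3.2: XIV.1.2.1 not covered; Quintara agreement on XIV.1.2: RVC ≥ 35% → 20% available; Quintara agreement on XIV.2.1: XIV.1.2.1 not covered; preference 20% not lower than 4% → no reduction. → 4%.
Line D: coniferous → XIV.3; sawn → XIV.3.4; rough → XIV.3.4.1. Scheduled 2%. Quintara agreement on XIV.4.3.2: XIV.3.4.1 not covered; Quintara agreement on XIV.1.2: XIV.3.4.1 not covered; Quintara agreement on XIV.2.1: XIV.3.4.1 not covered. → 2%.
Line E: coniferous → XIV.3; veneer sheets → XIV.3.3; treated → XIV.3.3.2. Scheduled 29%. anti-dumping (Norvale, XIV.3): +20%; total 29% + 20% = 49%. → 49%.
Sum: 16% + 37% + 4% + 2% + 49% = 108%.

108%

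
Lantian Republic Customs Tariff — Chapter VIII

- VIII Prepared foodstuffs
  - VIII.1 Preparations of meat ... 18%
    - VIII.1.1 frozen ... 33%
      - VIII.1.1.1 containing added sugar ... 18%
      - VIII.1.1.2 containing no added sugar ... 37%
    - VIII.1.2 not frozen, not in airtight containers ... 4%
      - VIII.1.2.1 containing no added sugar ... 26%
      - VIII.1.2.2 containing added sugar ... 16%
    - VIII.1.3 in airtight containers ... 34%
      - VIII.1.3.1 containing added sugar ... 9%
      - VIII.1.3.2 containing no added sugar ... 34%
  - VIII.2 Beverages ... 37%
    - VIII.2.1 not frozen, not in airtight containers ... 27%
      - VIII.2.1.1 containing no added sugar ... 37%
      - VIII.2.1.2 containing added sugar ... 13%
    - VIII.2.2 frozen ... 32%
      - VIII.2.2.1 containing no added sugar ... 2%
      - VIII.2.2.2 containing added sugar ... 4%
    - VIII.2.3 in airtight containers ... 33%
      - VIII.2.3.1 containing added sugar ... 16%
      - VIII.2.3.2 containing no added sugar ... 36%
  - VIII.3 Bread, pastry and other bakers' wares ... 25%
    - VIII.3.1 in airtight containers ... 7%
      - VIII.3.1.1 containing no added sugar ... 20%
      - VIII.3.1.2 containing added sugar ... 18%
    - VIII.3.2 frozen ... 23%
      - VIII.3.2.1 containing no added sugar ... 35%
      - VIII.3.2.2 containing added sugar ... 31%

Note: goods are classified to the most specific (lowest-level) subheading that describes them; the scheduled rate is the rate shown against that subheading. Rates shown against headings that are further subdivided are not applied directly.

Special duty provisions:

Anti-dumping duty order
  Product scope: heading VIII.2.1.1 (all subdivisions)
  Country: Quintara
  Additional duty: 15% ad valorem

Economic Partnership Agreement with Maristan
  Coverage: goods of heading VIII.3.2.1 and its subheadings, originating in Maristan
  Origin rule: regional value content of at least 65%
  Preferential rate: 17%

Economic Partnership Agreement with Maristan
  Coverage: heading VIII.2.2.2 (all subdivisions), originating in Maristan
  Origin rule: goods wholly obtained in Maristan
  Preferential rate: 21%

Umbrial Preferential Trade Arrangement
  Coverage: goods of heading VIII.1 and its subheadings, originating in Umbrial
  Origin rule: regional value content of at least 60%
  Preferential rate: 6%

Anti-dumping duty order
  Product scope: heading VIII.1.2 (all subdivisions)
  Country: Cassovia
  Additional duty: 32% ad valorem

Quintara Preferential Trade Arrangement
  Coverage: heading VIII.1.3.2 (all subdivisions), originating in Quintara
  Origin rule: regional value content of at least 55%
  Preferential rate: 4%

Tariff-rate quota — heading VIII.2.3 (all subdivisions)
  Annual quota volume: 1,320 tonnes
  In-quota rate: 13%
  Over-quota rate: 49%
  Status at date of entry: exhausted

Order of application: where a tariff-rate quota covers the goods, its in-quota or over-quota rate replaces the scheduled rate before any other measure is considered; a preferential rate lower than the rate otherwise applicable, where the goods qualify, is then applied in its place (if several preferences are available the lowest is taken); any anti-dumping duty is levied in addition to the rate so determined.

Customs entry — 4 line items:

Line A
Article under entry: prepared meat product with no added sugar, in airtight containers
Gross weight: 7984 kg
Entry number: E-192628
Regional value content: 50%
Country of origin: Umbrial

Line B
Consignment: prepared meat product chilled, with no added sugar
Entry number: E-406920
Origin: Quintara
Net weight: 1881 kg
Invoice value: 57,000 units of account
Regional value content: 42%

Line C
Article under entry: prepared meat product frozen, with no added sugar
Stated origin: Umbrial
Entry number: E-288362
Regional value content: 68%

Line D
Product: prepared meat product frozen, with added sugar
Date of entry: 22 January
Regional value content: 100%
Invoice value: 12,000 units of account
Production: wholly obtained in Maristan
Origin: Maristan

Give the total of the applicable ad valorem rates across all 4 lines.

Line A: prepared meat product → VIII.1; in airtight containers → VIII.1.3; with no added sugar → VIII.1.3.2. Scheduled 34%. Umbrial agreement on VIII.1: RVC < 60%. → 34%.
Line B: prepared meat product → VIII.1; chilled → VIII.1.2; with no added sugar → VIII.1.2.1. Scheduled 26%. Quintara agreement on VIII.1.3.2: VIII.1.2.1 not covered. → 26%.
Line C: prepared meat product → VIII.1; frozen → VIII.1.1; with no added sugar → VIII.1.1.2. Scheduled 37%. Umbrial agreement on VIII.1: RVC ≥ 60% → 6% available; preferential 6%. → 6%.
Line D: prepared meat product → VIII.1; frozen → VIII.1.1; with added sugar → VIII.1.1.1. Scheduled 18%. Maristan agreement on VIII.3.2.1: VIII.1.1.1 not covered; Maristan agreement on VIII.2.2.2: VIII.1.1.1 not covered. → 18%.
Sum: 34% + 26% + 6% + 18% = 84%.

84%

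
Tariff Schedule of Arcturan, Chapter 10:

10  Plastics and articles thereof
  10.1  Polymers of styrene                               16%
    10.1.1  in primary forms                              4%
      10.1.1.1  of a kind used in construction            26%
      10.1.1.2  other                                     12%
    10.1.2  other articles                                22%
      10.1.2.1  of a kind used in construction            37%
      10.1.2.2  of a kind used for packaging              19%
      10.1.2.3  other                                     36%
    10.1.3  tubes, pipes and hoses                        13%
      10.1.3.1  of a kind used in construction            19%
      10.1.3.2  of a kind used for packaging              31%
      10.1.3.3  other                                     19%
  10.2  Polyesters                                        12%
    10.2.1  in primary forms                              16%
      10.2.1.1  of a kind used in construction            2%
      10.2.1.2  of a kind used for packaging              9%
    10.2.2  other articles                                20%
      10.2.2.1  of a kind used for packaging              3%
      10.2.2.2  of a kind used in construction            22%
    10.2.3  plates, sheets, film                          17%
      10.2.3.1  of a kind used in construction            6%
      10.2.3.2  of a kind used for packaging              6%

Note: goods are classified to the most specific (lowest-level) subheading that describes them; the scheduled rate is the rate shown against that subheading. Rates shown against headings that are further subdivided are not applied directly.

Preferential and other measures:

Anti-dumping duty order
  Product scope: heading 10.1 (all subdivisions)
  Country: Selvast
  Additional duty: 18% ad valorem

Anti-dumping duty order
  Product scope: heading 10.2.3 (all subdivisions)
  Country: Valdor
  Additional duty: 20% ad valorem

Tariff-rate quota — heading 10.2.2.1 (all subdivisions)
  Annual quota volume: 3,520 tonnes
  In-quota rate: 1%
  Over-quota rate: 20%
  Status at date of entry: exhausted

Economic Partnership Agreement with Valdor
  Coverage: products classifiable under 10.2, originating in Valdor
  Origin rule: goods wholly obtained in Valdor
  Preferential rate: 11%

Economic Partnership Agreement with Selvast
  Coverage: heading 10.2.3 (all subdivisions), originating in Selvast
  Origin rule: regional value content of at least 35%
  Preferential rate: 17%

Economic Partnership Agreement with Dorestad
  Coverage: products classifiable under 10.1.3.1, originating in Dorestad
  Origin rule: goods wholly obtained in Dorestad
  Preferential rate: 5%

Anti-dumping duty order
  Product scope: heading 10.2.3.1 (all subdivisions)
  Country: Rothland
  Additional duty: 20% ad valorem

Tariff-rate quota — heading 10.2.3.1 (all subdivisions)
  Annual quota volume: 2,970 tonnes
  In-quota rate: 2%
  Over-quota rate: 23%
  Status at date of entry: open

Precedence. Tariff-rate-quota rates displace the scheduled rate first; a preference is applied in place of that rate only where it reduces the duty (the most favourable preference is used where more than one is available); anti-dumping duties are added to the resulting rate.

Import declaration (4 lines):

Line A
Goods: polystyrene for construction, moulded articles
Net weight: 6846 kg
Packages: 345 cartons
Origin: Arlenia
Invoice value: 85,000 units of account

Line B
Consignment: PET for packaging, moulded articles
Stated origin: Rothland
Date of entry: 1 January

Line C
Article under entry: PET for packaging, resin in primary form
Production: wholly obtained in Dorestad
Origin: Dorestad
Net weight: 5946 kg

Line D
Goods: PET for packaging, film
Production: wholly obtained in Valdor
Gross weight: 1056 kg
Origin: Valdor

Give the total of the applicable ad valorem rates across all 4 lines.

92%

Line A: polystyrene → 10.1; moulded articles → 10.1.2; for construction → 10.1.2.1. Scheduled 37%. No special measure applies. → 37%.
Line B: PET → 10.2; moulded articles → 10.2.2; for packaging → 10.2.2.1. Scheduled 3%. quota on 10.2.2.1 exhausted → over-quota 20%. → 20%.
Line C: PET → 10.2; resin in primary form → 10.2.1; for packaging → 10.2.1.2. Scheduled 9%. Dorestad agreement on 10.1.3.1: 10.2.1.2 not covered. → 9%.
Line D: PET → 10.2; film → 10.2.3; for packaging → 10.2.3.2. Scheduled 6%. Valdor agreement on 10.2: wholly obtained → 11% available; preference 11% not lower than 6% → no reduction; anti-dumping (Valdor, 10.2.3): +20%; total 6% + 20% = 26%. → 26%.
Sum: 37% + 20% + 9% + 26% = 92%.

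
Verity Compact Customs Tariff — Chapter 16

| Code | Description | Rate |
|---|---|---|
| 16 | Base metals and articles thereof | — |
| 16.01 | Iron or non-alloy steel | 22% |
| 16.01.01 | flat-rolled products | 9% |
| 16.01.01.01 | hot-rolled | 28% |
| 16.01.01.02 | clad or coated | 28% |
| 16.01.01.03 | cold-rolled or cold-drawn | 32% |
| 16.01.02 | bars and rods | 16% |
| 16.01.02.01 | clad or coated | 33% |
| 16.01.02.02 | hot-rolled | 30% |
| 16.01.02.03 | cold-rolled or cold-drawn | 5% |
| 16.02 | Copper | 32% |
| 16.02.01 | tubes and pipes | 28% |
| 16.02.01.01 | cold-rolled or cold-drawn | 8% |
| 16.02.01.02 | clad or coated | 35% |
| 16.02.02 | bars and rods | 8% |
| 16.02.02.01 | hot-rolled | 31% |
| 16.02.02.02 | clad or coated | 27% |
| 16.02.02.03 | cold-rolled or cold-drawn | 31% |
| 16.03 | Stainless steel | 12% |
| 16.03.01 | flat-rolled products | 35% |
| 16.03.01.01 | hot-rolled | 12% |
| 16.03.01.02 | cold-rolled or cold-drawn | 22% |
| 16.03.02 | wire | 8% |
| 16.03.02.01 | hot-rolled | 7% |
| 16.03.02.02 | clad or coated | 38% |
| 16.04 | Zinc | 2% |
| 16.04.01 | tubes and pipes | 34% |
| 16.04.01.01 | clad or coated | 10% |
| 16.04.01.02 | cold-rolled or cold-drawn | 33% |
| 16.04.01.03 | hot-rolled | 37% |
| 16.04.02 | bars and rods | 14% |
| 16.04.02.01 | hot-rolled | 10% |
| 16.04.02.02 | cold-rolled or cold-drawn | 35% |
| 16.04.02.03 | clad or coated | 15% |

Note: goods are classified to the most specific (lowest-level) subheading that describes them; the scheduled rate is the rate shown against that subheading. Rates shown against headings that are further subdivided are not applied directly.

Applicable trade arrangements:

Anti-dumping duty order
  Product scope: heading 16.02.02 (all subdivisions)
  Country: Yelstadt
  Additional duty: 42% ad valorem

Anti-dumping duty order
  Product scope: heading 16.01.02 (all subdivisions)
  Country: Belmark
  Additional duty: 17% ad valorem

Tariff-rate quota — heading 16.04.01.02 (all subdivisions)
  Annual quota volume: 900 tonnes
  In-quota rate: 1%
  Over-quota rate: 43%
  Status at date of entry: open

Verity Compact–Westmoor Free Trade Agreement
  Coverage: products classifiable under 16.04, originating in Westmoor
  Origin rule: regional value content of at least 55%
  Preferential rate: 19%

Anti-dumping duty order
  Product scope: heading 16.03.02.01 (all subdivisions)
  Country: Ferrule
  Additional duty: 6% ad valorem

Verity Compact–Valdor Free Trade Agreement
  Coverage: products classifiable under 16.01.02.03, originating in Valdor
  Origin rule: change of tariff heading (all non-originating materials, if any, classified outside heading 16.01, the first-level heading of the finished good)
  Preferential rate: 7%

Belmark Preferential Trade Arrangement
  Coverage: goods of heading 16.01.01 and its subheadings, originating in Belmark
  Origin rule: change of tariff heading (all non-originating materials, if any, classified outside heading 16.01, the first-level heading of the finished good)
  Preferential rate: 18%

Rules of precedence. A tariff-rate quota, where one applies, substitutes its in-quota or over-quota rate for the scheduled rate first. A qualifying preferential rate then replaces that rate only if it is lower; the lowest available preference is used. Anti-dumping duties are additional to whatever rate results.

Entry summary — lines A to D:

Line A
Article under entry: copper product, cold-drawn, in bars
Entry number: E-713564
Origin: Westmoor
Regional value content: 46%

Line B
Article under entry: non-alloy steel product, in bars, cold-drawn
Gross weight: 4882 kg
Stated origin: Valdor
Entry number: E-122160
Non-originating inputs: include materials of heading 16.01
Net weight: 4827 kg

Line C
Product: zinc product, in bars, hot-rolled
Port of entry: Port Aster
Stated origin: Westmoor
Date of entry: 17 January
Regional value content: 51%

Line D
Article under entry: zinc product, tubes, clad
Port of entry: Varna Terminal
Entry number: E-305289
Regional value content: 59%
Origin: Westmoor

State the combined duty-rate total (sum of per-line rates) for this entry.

Line A: copper → 16.02; in bars → 16.02.02; cold-drawn → 16.02.02.03. Scheduled 31%. Westmoor agreement on 16.04: 16.02.02.03 not covered. → 31%.
Line B: non-alloy steel → 16.01; in bars → 16.01.02; cold-drawn → 16.01.02.03. Scheduled 5%. Valdor agreement on 16.01.02.03: CTH not met. → 5%.
Line C: zinc → 16.04; in bars → 16.04.02; hot-rolled → 16.04.02.01. Scheduled 10%. Westmoor agreement on 16.04: RVC < 55%. → 10%.
Line D: zinc → 16.04; tubes → 16.04.01; clad → 16.04.01.01. Scheduled 10%. Westmoor agreement on 16.04: RVC ≥ 55% → 19% available; preference 19% not lower than 10% → no reduction. → 10%.
Sum: 31% + 5% + 10% + 10% = 56%.

56%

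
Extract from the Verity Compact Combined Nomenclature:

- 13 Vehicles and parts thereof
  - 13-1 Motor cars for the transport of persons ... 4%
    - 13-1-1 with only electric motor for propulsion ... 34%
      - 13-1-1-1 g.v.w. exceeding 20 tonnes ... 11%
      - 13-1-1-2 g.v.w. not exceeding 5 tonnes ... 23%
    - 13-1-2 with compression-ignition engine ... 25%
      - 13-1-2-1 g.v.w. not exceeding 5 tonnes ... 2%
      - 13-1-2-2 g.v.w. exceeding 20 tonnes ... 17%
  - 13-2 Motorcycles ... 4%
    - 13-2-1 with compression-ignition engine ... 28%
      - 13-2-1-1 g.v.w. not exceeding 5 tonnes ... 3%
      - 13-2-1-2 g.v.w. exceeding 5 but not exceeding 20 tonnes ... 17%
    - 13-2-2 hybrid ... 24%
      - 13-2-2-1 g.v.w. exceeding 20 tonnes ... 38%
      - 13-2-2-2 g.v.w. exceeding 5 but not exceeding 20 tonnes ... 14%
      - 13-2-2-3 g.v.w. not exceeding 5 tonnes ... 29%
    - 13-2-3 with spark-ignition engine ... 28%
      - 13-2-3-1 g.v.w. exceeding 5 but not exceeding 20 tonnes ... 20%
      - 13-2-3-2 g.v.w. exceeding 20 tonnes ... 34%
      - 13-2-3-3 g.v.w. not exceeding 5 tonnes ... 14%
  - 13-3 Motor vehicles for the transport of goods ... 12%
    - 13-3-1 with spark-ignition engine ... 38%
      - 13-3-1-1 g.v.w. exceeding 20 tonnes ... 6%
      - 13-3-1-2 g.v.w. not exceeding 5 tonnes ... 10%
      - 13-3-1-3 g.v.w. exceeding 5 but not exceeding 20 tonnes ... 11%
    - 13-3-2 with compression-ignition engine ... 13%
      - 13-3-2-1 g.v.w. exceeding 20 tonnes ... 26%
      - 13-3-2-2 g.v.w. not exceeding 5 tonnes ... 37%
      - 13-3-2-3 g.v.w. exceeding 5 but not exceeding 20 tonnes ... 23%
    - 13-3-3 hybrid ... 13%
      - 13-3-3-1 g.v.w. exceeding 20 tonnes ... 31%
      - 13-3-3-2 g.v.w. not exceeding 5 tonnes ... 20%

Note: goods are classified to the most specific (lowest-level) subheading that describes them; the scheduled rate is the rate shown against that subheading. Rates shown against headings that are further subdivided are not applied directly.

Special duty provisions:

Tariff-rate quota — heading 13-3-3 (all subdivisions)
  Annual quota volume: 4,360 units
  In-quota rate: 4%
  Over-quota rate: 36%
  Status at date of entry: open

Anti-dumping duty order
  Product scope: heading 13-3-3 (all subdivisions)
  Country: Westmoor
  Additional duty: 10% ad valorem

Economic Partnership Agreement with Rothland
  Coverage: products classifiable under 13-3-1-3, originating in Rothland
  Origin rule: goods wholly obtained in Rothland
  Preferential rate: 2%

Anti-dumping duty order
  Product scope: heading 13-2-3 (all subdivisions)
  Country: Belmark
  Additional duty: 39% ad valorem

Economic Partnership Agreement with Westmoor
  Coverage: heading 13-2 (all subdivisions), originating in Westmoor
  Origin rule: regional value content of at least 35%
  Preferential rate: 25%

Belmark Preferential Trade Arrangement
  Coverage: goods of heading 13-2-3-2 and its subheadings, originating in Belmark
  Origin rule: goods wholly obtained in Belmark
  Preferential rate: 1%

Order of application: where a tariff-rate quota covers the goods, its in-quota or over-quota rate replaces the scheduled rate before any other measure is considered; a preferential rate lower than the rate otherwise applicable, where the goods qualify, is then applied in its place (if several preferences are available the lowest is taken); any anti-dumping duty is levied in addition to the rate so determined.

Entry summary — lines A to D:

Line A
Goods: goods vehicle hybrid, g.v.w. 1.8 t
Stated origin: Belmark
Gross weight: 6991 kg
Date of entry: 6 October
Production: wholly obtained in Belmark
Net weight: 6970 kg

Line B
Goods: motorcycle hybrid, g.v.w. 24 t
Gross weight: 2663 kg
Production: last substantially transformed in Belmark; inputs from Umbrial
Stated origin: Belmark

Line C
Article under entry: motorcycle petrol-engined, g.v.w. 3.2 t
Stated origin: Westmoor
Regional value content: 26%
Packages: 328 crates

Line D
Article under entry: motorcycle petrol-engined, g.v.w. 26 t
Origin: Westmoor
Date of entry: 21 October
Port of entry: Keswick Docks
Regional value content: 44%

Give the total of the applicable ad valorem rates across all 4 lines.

Line A: goods vehicle → 13-3; hybrid → 13-3-3; g.v.w. 1.8 t → 13-3-3-2. Scheduled 20%. quota on 13-3-3 open → in-quota 4%; Belmark agreement on 13-2-3-2: 13-3-3-2 not covered. → 4%.
Line B: motorcycle → 13-2; hybrid → 13-2-2; g.v.w. 24 t → 13-2-2-1. Scheduled 38%. Belmark agreement on 13-2-3-2: 13-2-2-1 not covered. → 38%.
Line C: motorcycle → 13-2; petrol-engined → 13-2-3; g.v.w. 3.2 t → 13-2-3-3. Scheduled 14%. Westmoor agreement on 13-2: RVC < 35%. → 14%.
Line D: motorcycle → 13-2; petrol-engined → 13-2-3; g.v.w. 26 t → 13-2-3-2. Scheduled 34%. Westmoor agreement on 13-2: RVC ≥ 35% → 25% available; preferential 25%. → 25%.
Sum: 4% + 38% + 14% + 25% = 81%.

81%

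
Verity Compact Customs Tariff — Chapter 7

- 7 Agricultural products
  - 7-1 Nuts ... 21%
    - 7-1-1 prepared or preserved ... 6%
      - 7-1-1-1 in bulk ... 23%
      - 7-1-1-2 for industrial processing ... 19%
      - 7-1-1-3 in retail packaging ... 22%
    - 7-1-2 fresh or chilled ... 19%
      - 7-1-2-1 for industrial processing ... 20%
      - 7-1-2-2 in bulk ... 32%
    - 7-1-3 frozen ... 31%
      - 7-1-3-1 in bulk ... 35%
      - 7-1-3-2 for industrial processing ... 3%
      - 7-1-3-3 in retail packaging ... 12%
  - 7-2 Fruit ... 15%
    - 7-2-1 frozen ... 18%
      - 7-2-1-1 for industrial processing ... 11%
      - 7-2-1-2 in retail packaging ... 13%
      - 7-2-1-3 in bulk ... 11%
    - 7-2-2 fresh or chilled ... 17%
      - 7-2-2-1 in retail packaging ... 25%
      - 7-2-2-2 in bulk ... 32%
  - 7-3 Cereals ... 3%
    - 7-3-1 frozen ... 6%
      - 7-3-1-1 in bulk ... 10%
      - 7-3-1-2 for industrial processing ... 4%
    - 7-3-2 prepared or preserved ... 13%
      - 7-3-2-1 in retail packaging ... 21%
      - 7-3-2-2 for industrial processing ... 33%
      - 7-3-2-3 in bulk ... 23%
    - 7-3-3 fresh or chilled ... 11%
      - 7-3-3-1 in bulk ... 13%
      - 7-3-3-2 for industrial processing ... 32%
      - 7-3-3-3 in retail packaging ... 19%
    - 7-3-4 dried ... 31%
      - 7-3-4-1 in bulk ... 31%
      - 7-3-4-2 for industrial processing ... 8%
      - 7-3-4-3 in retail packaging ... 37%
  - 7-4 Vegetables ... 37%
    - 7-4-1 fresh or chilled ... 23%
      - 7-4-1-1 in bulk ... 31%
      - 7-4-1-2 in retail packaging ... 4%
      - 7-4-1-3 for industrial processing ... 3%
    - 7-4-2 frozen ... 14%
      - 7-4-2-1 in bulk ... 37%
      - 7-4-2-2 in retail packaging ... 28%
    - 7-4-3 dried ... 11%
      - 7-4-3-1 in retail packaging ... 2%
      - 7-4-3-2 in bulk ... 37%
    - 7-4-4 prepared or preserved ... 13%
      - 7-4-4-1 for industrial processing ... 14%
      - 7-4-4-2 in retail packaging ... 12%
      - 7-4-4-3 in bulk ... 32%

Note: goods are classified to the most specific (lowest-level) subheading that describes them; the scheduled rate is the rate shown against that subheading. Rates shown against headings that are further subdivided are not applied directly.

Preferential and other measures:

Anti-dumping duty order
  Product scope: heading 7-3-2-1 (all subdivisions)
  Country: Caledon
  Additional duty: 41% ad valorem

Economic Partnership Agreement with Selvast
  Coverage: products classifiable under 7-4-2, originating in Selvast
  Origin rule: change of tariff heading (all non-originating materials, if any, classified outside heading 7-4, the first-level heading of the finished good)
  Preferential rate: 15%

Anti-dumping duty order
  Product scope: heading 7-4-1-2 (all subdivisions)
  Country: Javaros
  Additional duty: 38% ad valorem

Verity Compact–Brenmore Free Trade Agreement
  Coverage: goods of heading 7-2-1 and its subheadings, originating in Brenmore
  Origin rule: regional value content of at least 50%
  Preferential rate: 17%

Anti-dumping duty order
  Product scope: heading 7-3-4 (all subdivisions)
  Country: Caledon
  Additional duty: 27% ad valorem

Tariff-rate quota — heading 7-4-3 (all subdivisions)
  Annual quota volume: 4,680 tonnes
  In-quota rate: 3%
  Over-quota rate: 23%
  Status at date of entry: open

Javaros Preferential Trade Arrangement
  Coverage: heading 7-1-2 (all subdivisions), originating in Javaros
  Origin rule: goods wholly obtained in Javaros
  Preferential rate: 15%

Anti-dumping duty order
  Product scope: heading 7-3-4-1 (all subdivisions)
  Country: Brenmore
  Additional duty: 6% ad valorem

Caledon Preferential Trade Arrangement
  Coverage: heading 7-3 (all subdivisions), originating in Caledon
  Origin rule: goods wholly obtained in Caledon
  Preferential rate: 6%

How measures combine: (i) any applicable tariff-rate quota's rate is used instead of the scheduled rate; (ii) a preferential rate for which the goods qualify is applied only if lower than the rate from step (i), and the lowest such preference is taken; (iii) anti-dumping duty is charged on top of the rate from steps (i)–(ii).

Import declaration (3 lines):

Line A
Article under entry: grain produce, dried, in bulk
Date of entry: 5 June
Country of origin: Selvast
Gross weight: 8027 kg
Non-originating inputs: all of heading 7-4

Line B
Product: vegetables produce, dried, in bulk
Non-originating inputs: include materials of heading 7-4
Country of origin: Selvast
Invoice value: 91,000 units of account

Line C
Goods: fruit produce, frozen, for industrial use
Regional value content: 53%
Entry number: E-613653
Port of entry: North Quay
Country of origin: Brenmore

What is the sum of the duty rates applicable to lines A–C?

Line A: grain → 7-3; dried → 7-3-4; in bulk → 7-3-4-1. Scheduled 31%. Selvast agreement on 7-4-2: 7-3-4-1 not covered. → 31%.
Line B: vegetables → 7-4; dried → 7-4-3; in bulk → 7-4-3-2. Scheduled 37%. quota on 7-4-3 open → in-quota 3%; Selvast agreement on 7-4-2: 7-4-3-2 not covered. → 3%.
Line C: fruit → 7-2; frozen → 7-2-1; for industrial use → 7-2-1-1. Scheduled 11%. Brenmore agreement on 7-2-1: RVC ≥ 50% → 17% available; preference 17% not lower than 11% → no reduction. → 11%.
Sum: 31% + 3% + 11% = 45%.

45%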